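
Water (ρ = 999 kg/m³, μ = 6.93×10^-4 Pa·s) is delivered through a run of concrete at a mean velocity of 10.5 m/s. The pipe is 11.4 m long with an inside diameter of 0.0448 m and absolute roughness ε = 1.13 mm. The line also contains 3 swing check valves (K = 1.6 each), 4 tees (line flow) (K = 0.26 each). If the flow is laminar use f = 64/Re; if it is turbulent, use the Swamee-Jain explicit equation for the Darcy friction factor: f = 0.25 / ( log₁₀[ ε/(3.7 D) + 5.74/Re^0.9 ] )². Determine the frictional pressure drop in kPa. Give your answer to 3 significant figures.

ΔP ≈ 1070 kPa

Reynolds number Re = ρVD/μ = 999 · 10.5 · 0.0448 / 0.000693 = 6.781e+05.
Re > 4000 → turbulent. Relative roughness ε/D = 0.00113/0.0448 = 0.0252. Swamee-Jain: f = 0.25/(log₁₀[0.0252/3.7 + 5.74/6.781e+05^0.9])² = 0.25/(log₁₀[0.00682 + 3.24e-05])² = 0.25/(-2.164)² = 0.05337.
Total minor-loss coefficient ΣK = 3·1.6 + 4·0.26 = 5.84.
ΔP = [f·L/D + ΣK]·(ρV²/2) = [0.05337·11.4/0.0448 + 5.84]·(999·10.5²/2) = [13.58 + 5.84]·5.507e+04 = 1.069e+06 Pa.
ΔP = 1.069e+06 Pa = 1070 kPa.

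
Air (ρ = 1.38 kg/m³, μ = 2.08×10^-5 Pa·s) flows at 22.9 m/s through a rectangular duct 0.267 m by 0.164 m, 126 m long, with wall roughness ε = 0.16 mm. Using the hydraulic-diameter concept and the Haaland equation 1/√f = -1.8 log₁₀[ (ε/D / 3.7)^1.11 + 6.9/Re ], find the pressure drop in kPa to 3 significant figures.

Hydraulic diameter D_h = 4A/P = 4·(0.267·0.164)/(2·(0.267+0.164)) = 0.1752/0.862 = 0.2032 m.
Re = ρVD_h/μ = 1.38·22.9·0.2032/2.08e-05 = 3.087e+05.
ε/D_h = 0.00016/0.2032 = 0.000787; Haaland gives 1/√f = -1.8 log₁₀[8.4e-05+2.24e-05] = 7.152, so f = 0.01955.
ΔP = f(L/D_h)(ρV²/2) = 0.01955·126/0.2032·361.8 = 4386 Pa.
ΔP = 4.39 kPa.

ΔP ≈ 4.39 kPa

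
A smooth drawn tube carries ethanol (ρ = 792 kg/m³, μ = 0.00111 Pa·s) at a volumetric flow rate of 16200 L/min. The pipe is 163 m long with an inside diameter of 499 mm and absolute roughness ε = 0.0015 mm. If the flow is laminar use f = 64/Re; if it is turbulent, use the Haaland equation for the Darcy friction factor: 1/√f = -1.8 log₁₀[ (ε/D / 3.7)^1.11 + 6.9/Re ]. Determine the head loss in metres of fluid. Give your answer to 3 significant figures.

h_f ≈ 0.417 m

Q = 16200 L/min = 16200/60000 = 0.27 m³/s.
Cross-sectional area A = πD²/4 = π(0.499)²/4 = 0.1956 m²; mean velocity V = Q/A = 0.27/0.1956 = 1.381 m/s.
Reynolds number Re = ρVD/μ = 792 · 1.381 · 0.499 / 0.00111 = 4.916e+05.
Re > 4000 → turbulent. Relative roughness ε/D = 1.5e-06/0.499 = 3.01e-06. Haaland: 1/√f = -1.8 log₁₀[(3.01e-06/3.7)^1.11 + 6.9/4.916e+05] = -1.8 log₁₀[1.74e-07 + 1.4e-05] = 8.725, so f = 0.01314.
Darcy-Weisbach: ΔP = f(L/D)(ρV²/2) = 0.01314·(163/0.499)·(792·1.381²/2) = 0.01314·326.7·754.8 = 3239 Pa.
Head loss h_f = ΔP/(ρg) = 3239/(792·9.81) = 0.417 m.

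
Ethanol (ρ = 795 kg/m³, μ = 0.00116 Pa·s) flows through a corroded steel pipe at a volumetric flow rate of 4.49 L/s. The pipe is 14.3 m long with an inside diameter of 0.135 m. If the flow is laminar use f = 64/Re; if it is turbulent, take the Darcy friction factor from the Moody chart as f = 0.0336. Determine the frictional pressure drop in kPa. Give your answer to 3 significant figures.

Q = 4.49 L/s = 4.49/1000 = 0.00449 m³/s.
Cross-sectional area A = πD²/4 = π(0.135)²/4 = 0.01431 m²; mean velocity V = Q/A = 0.00449/0.01431 = 0.3137 m/s.
Reynolds number Re = ρVD/μ = 795 · 0.3137 · 0.135 / 0.00116 = 2.902e+04.
Re > 4000 → turbulent; use the Moody-chart value f = 0.0336.
Darcy-Weisbach: ΔP = f(L/D)(ρV²/2) = 0.0336·(14.3/0.135)·(795·0.3137²/2) = 0.0336·105.9·39.11 = 139.2 Pa.
ΔP = 139.2 Pa = 0.139 kPa.

ΔP ≈ 0.139 kPa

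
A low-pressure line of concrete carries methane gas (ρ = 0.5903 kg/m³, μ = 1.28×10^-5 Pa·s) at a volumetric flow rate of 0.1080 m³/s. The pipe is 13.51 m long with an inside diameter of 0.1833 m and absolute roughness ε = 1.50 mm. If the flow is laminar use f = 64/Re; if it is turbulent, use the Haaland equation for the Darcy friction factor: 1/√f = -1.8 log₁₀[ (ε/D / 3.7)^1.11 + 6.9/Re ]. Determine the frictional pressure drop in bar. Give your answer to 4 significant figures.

Cross-sectional area A = πD²/4 = π(0.1833)²/4 = 0.02639 m²; mean velocity V = Q/A = 0.108/0.02639 = 4.093 m/s.
Reynolds number Re = ρVD/μ = 0.5903 · 4.093 · 0.1833 / 1.28e-05 = 3.46e+04.
Re > 4000 → turbulent. Relative roughness ε/D = 0.0015/0.1833 = 0.00818. Haaland: 1/√f = -1.8 log₁₀[(0.00818/3.7)^1.11 + 6.9/3.46e+04] = -1.8 log₁₀[0.00113 + 0.000199] = 5.178, so f = 0.0373.
Darcy-Weisbach: ΔP = f(L/D)(ρV²/2) = 0.0373·(13.51/0.1833)·(0.5903·4.093²/2) = 0.0373·73.7·4.944 = 13.59 Pa.
ΔP = 13.59 Pa = 1.359×10^-4 bar.

ΔP ≈ 1.359×10^-4 bar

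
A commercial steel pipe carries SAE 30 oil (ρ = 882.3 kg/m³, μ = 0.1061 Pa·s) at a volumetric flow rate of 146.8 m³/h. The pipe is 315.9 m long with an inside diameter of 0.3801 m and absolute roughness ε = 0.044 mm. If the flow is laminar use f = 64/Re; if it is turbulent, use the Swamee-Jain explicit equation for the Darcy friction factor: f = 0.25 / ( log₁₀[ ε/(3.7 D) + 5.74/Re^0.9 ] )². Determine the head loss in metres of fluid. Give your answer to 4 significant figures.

h_f ≈ 0.3082 m

Q = 146.8 m³/h = 146.8/3600 = 0.04078 m³/s.
Cross-sectional area A = πD²/4 = π(0.3801)²/4 = 0.1135 m²; mean velocity V = Q/A = 0.04078/0.1135 = 0.3594 m/s.
Reynolds number Re = ρVD/μ = 882.3 · 0.3594 · 0.3801 / 0.106 = 1136.
Re < 2300 → laminar flow, so f = 64/Re = 64/1136 = 0.05634 (the turbulent correlation is not needed).
Darcy-Weisbach: ΔP = f(L/D)(ρV²/2) = 0.05634·(315.9/0.3801)·(882.3·0.3594²/2) = 0.05634·831.1·56.97 = 2668 Pa.
Head loss h_f = ΔP/(ρg) = 2668/(882.3·9.81) = 0.3082 m.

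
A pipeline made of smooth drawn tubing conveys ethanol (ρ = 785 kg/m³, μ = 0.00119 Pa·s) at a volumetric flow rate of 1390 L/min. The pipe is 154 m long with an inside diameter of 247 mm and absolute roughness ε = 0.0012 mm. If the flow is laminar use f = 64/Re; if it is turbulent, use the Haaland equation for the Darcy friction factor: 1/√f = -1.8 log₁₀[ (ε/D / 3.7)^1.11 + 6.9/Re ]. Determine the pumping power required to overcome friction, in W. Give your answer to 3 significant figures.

Q = 1390 L/min = 1390/60000 = 0.02317 m³/s.
Cross-sectional area A = πD²/4 = π(0.247)²/4 = 0.04792 m²; mean velocity V = Q/A = 0.02317/0.04792 = 0.4835 m/s.
Reynolds number Re = ρVD/μ = 785 · 0.4835 · 0.247 / 0.00119 = 7.878e+04.
Re > 4000 → turbulent. Relative roughness ε/D = 1.2e-06/0.247 = 4.86e-06. Haaland: 1/√f = -1.8 log₁₀[(4.86e-06/3.7)^1.11 + 6.9/7.878e+04] = -1.8 log₁₀[2.96e-07 + 8.76e-05] = 7.301, so f = 0.01876.
Darcy-Weisbach: ΔP = f(L/D)(ρV²/2) = 0.01876·(154/0.247)·(785·0.4835²/2) = 0.01876·623.5·91.75 = 1073 Pa.
Pumping power P = QΔP = 0.02317·1073 = 24.86 W = 24.9 W.

P ≈ 24.9 W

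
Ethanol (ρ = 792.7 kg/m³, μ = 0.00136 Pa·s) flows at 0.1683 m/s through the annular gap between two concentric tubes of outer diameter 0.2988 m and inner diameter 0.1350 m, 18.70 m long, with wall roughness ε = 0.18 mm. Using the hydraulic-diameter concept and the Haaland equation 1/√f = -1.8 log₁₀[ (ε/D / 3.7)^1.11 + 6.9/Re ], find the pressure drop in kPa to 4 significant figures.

Hydraulic diameter D_h = 4A/P = D_o - D_i = 0.2988 - 0.135 = 0.1638 m.
Re = ρVD_h/μ = 792.7·0.1683·0.1638/0.00136 = 1.607e+04.
ε/D_h = 0.00018/0.1638 = 0.0011; Haaland gives 1/√f = -1.8 log₁₀[0.000122+0.000429] = 5.866, so f = 0.02906.
ΔP = f(L/D_h)(ρV²/2) = 0.02906·18.7/0.1638·11.23 = 37.25 Pa.
ΔP = 0.03725 kPa.

ΔP ≈ 0.03725 kPa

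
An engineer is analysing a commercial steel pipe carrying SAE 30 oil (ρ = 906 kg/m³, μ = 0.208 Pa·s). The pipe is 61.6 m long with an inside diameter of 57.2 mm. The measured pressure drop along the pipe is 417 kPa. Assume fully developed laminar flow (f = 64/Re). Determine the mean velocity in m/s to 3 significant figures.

For laminar flow, f = 64/Re with Re = ρVD/μ, so Darcy-Weisbach reduces to ΔP = 32μLV/D². Solving for V: V = ΔP·D²/(32μL) = 4.17e+05·(0.0572)²/(32·0.208·61.6) = 3.328 m/s.
Check: Re = ρVD/μ = 906·3.328·0.0572/0.208 = 829.1 < 2300, so the laminar assumption holds.

V ≈ 3.33 m/s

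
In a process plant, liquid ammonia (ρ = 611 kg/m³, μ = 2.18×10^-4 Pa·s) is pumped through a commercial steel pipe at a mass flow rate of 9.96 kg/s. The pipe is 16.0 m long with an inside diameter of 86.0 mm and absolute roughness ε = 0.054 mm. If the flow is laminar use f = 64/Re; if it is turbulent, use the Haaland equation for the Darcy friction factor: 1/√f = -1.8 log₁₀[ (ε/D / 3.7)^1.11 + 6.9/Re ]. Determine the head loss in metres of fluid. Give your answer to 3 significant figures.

h_f ≈ 1.36 m

A = πD²/4 = π(0.086)²/4 = 0.005809 m²; mean velocity V = ṁ/(ρA) = 9.96/(611 · 0.005809) = 2.806 m/s.
Reynolds number Re = ρVD/μ = 611 · 2.806 · 0.086 / 0.000218 = 6.764e+05.
Re > 4000 → turbulent. Relative roughness ε/D = 5.4e-05/0.086 = 0.000628. Haaland: 1/√f = -1.8 log₁₀[(0.000628/3.7)^1.11 + 6.9/6.764e+05] = -1.8 log₁₀[6.53e-05 + 1.02e-05] = 7.42, so f = 0.01817.
Darcy-Weisbach: ΔP = f(L/D)(ρV²/2) = 0.01817·(16/0.086)·(611·2.806²/2) = 0.01817·186·2406 = 8131 Pa.
Head loss h_f = ΔP/(ρg) = 8131/(611·9.81) = 1.36 m.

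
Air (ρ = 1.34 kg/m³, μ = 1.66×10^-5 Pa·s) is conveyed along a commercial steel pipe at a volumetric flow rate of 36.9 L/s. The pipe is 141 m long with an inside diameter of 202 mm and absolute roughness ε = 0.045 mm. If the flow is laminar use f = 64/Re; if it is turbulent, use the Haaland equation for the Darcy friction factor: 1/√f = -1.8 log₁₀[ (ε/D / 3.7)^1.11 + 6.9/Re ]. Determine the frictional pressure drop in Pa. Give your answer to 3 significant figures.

ΔP ≈ 16.4 Pa

Q = 36.9 L/s = 36.9/1000 = 0.0369 m³/s.
Cross-sectional area A = πD²/4 = π(0.202)²/4 = 0.03205 m²; mean velocity V = Q/A = 0.0369/0.03205 = 1.151 m/s.
Reynolds number Re = ρVD/μ = 1.34 · 1.151 · 0.202 / 1.66e-05 = 1.878e+04.
Re > 4000 → turbulent. Relative roughness ε/D = 4.5e-05/0.202 = 0.000223. Haaland: 1/√f = -1.8 log₁₀[(0.000223/3.7)^1.11 + 6.9/1.878e+04] = -1.8 log₁₀[2.07e-05 + 0.000368] = 6.14, so f = 0.02653.
Darcy-Weisbach: ΔP = f(L/D)(ρV²/2) = 0.02653·(141/0.202)·(1.34·1.151²/2) = 0.02653·698·0.8883 = 16.45 Pa.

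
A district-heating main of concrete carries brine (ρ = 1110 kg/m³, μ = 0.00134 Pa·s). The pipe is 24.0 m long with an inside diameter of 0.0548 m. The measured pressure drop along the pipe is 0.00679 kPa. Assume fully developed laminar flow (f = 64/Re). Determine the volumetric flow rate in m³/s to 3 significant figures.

Q ≈ 4.67×10^-5 m³/s

For laminar flow, f = 64/Re with Re = ρVD/μ, so Darcy-Weisbach reduces to ΔP = 32μLV/D². Solving for V: V = ΔP·D²/(32μL) = 6.79·(0.0548)²/(32·0.00134·24) = 0.01981 m/s.
Check: Re = ρVD/μ = 1110·0.01981·0.0548/0.00134 = 899.4 < 2300, so the laminar assumption holds.
Q = V·A = 0.01981·(π/4·0.0548²) = 4.673e-05 m³/s = 4.67×10^-5 m³/s.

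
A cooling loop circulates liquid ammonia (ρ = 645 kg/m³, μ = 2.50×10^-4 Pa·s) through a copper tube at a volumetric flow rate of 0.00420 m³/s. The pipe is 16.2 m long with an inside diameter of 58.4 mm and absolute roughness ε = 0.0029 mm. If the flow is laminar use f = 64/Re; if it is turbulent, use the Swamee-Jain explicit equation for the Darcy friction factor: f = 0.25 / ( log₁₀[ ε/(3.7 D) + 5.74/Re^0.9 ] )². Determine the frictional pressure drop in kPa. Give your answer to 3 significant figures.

Cross-sectional area A = πD²/4 = π(0.0584)²/4 = 0.002679 m²; mean velocity V = Q/A = 0.0042/0.002679 = 1.568 m/s.
Reynolds number Re = ρVD/μ = 645 · 1.568 · 0.0584 / 0.00025 = 2.362e+05.
Re > 4000 → turbulent. Relative roughness ε/D = 2.9e-06/0.0584 = 4.97e-05. Swamee-Jain: f = 0.25/(log₁₀[4.97e-05/3.7 + 5.74/2.362e+05^0.9])² = 0.25/(log₁₀[1.34e-05 + 8.37e-05])² = 0.25/(-4.013)² = 0.01553.
Darcy-Weisbach: ΔP = f(L/D)(ρV²/2) = 0.01553·(16.2/0.0584)·(645·1.568²/2) = 0.01553·277.4·792.9 = 3415 Pa.
ΔP = 3415 Pa = 3.42 kPa.

ΔP ≈ 3.42 kPa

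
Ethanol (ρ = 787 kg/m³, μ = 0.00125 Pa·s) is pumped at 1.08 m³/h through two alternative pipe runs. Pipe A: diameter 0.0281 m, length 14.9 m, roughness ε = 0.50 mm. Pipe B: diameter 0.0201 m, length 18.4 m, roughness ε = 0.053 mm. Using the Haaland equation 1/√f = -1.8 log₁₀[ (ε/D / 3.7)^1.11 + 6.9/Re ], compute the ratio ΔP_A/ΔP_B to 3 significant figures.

ΔP_A/ΔP_B ≈ 0.233

Pipe A: V = Q/A = 0.0003/0.0006202 = 0.4837 m/s; Re = 8558; ε/D = 0.0178; Haaland → f = 0.05107; ΔP_A = f(L/D)(ρV²/2) = 2493 Pa.
Pipe B: V = Q/A = 0.0003/0.0003173 = 0.9455 m/s; Re = 1.196e+04; ε/D = 0.00264; Haaland → f = 0.03325; ΔP_B = f(L/D)(ρV²/2) = 1.071e+04 Pa.
ΔP_A/ΔP_B = 2493/1.071e+04 = 0.233.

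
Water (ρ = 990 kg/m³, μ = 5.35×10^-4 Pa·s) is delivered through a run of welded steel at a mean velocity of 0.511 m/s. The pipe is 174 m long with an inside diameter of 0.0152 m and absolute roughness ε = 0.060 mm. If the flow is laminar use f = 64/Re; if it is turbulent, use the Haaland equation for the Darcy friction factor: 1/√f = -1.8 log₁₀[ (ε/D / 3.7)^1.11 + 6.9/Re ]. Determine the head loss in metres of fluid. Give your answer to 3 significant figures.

Reynolds number Re = ρVD/μ = 990 · 0.511 · 0.0152 / 0.000535 = 1.437e+04.
Re > 4000 → turbulent. Relative roughness ε/D = 6e-05/0.0152 = 0.00395. Haaland: 1/√f = -1.8 log₁₀[(0.00395/3.7)^1.11 + 6.9/1.437e+04] = -1.8 log₁₀[0.000503 + 0.00048] = 5.414, so f = 0.03412.
Darcy-Weisbach: ΔP = f(L/D)(ρV²/2) = 0.03412·(174/0.0152)·(990·0.511²/2) = 0.03412·1.145e+04·129.3 = 5.049e+04 Pa.
Head loss h_f = ΔP/(ρg) = 5.049e+04/(990·9.81) = 5.20 m.

h_f ≈ 5.20 m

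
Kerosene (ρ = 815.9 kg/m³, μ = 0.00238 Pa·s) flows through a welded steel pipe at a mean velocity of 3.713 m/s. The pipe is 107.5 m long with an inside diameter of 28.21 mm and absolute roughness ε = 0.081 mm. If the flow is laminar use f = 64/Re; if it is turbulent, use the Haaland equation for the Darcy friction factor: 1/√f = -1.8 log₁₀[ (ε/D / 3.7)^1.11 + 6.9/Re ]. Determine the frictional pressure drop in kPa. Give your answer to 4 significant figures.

Reynolds number Re = ρVD/μ = 815.9 · 3.713 · 0.02821 / 0.00238 = 3.591e+04.
Re > 4000 → turbulent. Relative roughness ε/D = 8.1e-05/0.02821 = 0.00287. Haaland: 1/√f = -1.8 log₁₀[(0.00287/3.7)^1.11 + 6.9/3.591e+04] = -1.8 log₁₀[0.000353 + 0.000192] = 5.874, so f = 0.02898.
Darcy-Weisbach: ΔP = f(L/D)(ρV²/2) = 0.02898·(107.5/0.02821)·(815.9·3.713²/2) = 0.02898·3811·5624 = 6.211e+05 Pa.
ΔP = 6.211e+05 Pa = 621.1 kPa.

ΔP ≈ 621.1 kPa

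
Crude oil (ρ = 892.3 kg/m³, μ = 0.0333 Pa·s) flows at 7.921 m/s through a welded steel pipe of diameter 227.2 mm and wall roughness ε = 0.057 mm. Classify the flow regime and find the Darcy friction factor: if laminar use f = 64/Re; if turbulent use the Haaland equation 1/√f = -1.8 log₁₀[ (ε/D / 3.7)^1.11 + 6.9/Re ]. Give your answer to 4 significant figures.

Re = ρVD/μ = 892.3·7.921·0.2272/0.0333 = 4.822e+04.
Re > 4000 → turbulent. ε/D = 5.7e-05/0.2272 = 0.000251; Haaland: 1/√f = -1.8 log₁₀[2.36e-05 + 0.000143] = 6.801, so f = 0.02162.

f ≈ 0.02162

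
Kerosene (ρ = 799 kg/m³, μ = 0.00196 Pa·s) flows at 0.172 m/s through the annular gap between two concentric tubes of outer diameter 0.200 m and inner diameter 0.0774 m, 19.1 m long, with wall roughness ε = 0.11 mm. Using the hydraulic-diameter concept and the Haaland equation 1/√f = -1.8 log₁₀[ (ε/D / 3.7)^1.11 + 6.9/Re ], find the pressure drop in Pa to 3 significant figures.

Hydraulic diameter D_h = 4A/P = D_o - D_i = 0.2 - 0.0774 = 0.1226 m.
Re = ρVD_h/μ = 799·0.172·0.1226/0.00196 = 8596.
ε/D_h = 0.00011/0.1226 = 0.000897; Haaland gives 1/√f = -1.8 log₁₀[9.71e-05+0.000803] = 5.483, so f = 0.03327.
ΔP = f(L/D_h)(ρV²/2) = 0.03327·19.1/0.1226·11.82 = 61.26 Pa.

ΔP ≈ 61.3 Pa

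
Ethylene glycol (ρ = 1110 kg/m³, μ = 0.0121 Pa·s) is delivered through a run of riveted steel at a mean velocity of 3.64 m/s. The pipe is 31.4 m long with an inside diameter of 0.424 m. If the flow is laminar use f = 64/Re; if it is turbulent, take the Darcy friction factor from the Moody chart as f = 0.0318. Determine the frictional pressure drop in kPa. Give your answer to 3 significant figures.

ΔP ≈ 17.3 kPa

Reynolds number Re = ρVD/μ = 1110 · 3.64 · 0.424 / 0.0121 = 1.416e+05.
Re > 4000 → turbulent; use the Moody-chart value f = 0.0318.
Darcy-Weisbach: ΔP = f(L/D)(ρV²/2) = 0.0318·(31.4/0.424)·(1110·3.64²/2) = 0.0318·74.06·7354 = 1.732e+04 Pa.
ΔP = 1.732e+04 Pa = 17.3 kPa.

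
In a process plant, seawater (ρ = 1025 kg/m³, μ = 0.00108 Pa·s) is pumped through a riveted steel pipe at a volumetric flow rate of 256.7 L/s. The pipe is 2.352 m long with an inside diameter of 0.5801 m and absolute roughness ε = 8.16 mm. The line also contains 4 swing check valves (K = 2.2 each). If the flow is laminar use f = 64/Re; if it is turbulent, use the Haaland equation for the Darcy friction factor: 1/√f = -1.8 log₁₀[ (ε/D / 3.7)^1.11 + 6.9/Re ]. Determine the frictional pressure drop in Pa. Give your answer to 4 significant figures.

ΔP ≈ 4338 Pa

Q = 256.7 L/s = 256.7/1000 = 0.2567 m³/s.
Cross-sectional area A = πD²/4 = π(0.5801)²/4 = 0.2643 m²; mean velocity V = Q/A = 0.2567/0.2643 = 0.9712 m/s.
Reynolds number Re = ρVD/μ = 1025 · 0.9712 · 0.5801 / 0.00108 = 5.347e+05.
Re > 4000 → turbulent. Relative roughness ε/D = 0.00816/0.5801 = 0.0141. Haaland: 1/√f = -1.8 log₁₀[(0.0141/3.7)^1.11 + 6.9/5.347e+05] = -1.8 log₁₀[0.00206 + 1.29e-05] = 4.83, so f = 0.04286.
Total minor-loss coefficient ΣK = 4·2.2 = 8.8.
ΔP = [f·L/D + ΣK]·(ρV²/2) = [0.04286·2.352/0.5801 + 8.8]·(1025·0.9712²/2) = [0.1738 + 8.8]·483.5 = 4338 Pa.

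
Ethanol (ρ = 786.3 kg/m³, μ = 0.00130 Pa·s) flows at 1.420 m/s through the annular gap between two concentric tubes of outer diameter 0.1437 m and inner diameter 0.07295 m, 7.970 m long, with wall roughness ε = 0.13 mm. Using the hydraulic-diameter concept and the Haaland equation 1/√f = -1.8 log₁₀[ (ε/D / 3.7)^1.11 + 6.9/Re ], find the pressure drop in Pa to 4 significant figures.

Hydraulic diameter D_h = 4A/P = D_o - D_i = 0.1437 - 0.07295 = 0.07075 m.
Re = ρVD_h/μ = 786.3·1.42·0.07075/0.0013 = 6.077e+04.
ε/D_h = 0.00013/0.07075 = 0.00184; Haaland gives 1/√f = -1.8 log₁₀[0.000215+0.000114] = 6.27, so f = 0.02544.
ΔP = f(L/D_h)(ρV²/2) = 0.02544·7.97/0.07075·792.7 = 2272 Pa.

ΔP ≈ 2272 Pa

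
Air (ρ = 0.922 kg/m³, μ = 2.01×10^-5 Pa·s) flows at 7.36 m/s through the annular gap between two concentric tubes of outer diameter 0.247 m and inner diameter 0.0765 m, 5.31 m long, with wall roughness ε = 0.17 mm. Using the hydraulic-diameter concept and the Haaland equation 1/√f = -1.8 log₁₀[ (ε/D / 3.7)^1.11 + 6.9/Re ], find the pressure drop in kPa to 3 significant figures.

ΔP ≈ 0.0181 kPa

Hydraulic diameter D_h = 4A/P = D_o - D_i = 0.247 - 0.0765 = 0.1705 m.
Re = ρVD_h/μ = 0.922·7.36·0.1705/2.01e-05 = 5.756e+04.
ε/D_h = 0.00017/0.1705 = 0.000997; Haaland gives 1/√f = -1.8 log₁₀[0.000109+0.00012] = 6.552, so f = 0.02329.
ΔP = f(L/D_h)(ρV²/2) = 0.02329·5.31/0.1705·24.97 = 18.11 Pa.
ΔP = 0.0181 kPa.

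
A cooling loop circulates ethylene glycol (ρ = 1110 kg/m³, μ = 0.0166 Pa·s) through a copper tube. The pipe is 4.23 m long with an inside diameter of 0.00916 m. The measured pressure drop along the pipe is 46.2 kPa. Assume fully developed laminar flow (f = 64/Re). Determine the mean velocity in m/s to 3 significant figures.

For laminar flow, f = 64/Re with Re = ρVD/μ, so Darcy-Weisbach reduces to ΔP = 32μLV/D². Solving for V: V = ΔP·D²/(32μL) = 4.62e+04·(0.00916)²/(32·0.0166·4.23) = 1.725 m/s.
Check: Re = ρVD/μ = 1110·1.725·0.00916/0.0166 = 1057 < 2300, so the laminar assumption holds.

V ≈ 1.73 m/s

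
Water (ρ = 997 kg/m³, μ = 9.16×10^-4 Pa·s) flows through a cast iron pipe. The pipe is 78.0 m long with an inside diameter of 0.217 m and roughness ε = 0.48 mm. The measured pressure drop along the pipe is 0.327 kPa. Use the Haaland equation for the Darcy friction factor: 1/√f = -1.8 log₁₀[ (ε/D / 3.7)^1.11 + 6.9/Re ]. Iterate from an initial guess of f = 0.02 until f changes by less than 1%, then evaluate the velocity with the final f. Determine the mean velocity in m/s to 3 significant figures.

Rearranging Darcy-Weisbach: V = √(2·ΔP·D/(f·L·ρ)). With ε/D = 0.00048/0.217 = 0.00221, iterate starting from f = 0.02:
  f = 0.02 → V = √(2·327·0.217/(0.02·78·997)) = 0.3021 m/s; Re = ρVD/μ = 7.135e+04; f → 0.02604
  f = 0.02604 → V = 0.2647 m/s; Re = 6.252e+04; f → 0.02629
Converged (Δf/f < 1%). With the final f = 0.02629: V = √(2·327·0.217/(0.02629·78·997)) = 0.2635 m/s.

V ≈ 0.263 m/s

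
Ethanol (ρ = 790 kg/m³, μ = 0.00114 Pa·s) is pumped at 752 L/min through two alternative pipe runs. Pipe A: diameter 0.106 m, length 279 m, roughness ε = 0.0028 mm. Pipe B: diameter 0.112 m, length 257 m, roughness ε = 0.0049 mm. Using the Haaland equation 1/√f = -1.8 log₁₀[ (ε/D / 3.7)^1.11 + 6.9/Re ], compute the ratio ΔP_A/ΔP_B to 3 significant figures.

Pipe A: V = Q/A = 0.01253/0.008825 = 1.42 m/s; Re = 1.043e+05; ε/D = 2.64e-05; Haaland → f = 0.01777; ΔP_A = f(L/D)(ρV²/2) = 3.728e+04 Pa.
Pipe B: V = Q/A = 0.01253/0.009852 = 1.272 m/s; Re = 9.874e+04; ε/D = 4.37e-05; Haaland → f = 0.01805; ΔP_B = f(L/D)(ρV²/2) = 2.648e+04 Pa.
ΔP_A/ΔP_B = 3.728e+04/2.648e+04 = 1.41.

ΔP_A/ΔP_B ≈ 1.41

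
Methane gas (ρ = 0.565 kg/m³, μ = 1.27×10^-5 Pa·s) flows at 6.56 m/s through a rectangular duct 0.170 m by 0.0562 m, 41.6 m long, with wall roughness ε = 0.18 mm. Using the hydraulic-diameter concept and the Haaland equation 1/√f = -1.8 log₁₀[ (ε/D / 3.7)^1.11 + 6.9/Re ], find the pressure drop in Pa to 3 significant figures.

Hydraulic diameter D_h = 4A/P = 4·(0.17·0.0562)/(2·(0.17+0.0562)) = 0.03822/0.4524 = 0.08447 m.
Re = ρVD_h/μ = 0.565·6.56·0.08447/1.27e-05 = 2.465e+04.
ε/D_h = 0.00018/0.08447 = 0.00213; Haaland gives 1/√f = -1.8 log₁₀[0.000254+0.00028] = 5.891, so f = 0.02881.
ΔP = f(L/D_h)(ρV²/2) = 0.02881·41.6/0.08447·12.16 = 172.5 Pa.

ΔP ≈ 172 Pa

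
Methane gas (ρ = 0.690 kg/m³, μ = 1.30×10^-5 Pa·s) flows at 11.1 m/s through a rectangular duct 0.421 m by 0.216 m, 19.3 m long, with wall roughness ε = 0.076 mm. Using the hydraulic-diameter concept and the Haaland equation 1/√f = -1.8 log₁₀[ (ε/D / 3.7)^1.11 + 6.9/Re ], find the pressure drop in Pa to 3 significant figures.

Hydraulic diameter D_h = 4A/P = 4·(0.421·0.216)/(2·(0.421+0.216)) = 0.3637/1.274 = 0.2855 m.
Re = ρVD_h/μ = 0.69·11.1·0.2855/1.3e-05 = 1.682e+05.
ε/D_h = 7.6e-05/0.2855 = 0.000266; Haaland gives 1/√f = -1.8 log₁₀[2.52e-05+4.1e-05] = 7.522, so f = 0.01767.
ΔP = f(L/D_h)(ρV²/2) = 0.01767·19.3/0.2855·42.51 = 50.78 Pa.

ΔP ≈ 50.8 Pa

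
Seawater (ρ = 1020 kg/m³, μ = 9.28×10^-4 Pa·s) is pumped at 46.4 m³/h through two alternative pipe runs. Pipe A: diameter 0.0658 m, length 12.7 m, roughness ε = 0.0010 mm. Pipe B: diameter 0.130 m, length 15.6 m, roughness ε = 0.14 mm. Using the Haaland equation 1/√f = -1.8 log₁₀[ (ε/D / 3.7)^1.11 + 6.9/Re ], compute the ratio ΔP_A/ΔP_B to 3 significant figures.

ΔP_A/ΔP_B ≈ 16.6

Pipe A: V = Q/A = 0.01289/0.0034 = 3.79 m/s; Re = 2.741e+05; ε/D = 1.52e-05; Haaland → f = 0.01471; ΔP_A = f(L/D)(ρV²/2) = 2.08e+04 Pa.
Pipe B: V = Q/A = 0.01289/0.01327 = 0.971 m/s; Re = 1.388e+05; ε/D = 0.00108; Haaland → f = 0.02168; ΔP_B = f(L/D)(ρV²/2) = 1251 Pa.
ΔP_A/ΔP_B = 2.08e+04/1251 = 16.6.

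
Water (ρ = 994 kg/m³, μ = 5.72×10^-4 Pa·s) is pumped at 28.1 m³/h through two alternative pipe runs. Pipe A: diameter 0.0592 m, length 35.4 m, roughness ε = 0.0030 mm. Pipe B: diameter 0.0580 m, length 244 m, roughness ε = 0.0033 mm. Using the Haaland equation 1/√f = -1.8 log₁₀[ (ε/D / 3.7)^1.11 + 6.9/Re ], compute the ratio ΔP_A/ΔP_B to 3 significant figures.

Pipe A: V = Q/A = 0.007806/0.002753 = 2.836 m/s; Re = 2.917e+05; ε/D = 5.07e-05; Haaland → f = 0.01485; ΔP_A = f(L/D)(ρV²/2) = 3.55e+04 Pa.
Pipe B: V = Q/A = 0.007806/0.002642 = 2.954 m/s; Re = 2.978e+05; ε/D = 5.69e-05; Haaland → f = 0.01486; ΔP_B = f(L/D)(ρV²/2) = 2.712e+05 Pa.
ΔP_A/ΔP_B = 3.55e+04/2.712e+05 = 0.131.

ΔP_A/ΔP_B ≈ 0.131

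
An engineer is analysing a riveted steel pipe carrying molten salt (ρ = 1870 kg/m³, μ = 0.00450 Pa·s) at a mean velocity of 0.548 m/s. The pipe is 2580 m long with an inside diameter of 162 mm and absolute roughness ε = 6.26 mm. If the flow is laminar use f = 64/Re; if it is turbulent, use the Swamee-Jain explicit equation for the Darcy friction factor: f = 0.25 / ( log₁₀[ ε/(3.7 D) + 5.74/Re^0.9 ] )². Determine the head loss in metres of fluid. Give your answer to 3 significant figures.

Reynolds number Re = ρVD/μ = 1870 · 0.548 · 0.162 / 0.0045 = 3.689e+04.
Re > 4000 → turbulent. Relative roughness ε/D = 0.00626/0.162 = 0.0386. Swamee-Jain: f = 0.25/(log₁₀[0.0386/3.7 + 5.74/3.689e+04^0.9])² = 0.25/(log₁₀[0.0104 + 0.000445])² = 0.25/(-1.963)² = 0.06488.
Darcy-Weisbach: ΔP = f(L/D)(ρV²/2) = 0.06488·(2580/0.162)·(1870·0.548²/2) = 0.06488·1.593e+04·280.8 = 2.901e+05 Pa.
Head loss h_f = ΔP/(ρg) = 2.901e+05/(1870·9.81) = 15.8 m.

h_f ≈ 15.8 m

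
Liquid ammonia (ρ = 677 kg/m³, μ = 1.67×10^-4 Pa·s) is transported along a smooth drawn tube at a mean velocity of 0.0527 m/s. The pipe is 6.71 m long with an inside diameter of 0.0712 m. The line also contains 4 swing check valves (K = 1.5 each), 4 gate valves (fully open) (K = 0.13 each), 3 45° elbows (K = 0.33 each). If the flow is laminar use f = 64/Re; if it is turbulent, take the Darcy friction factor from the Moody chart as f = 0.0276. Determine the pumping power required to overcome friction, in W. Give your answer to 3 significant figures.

Reynolds number Re = ρVD/μ = 677 · 0.0527 · 0.0712 / 0.000167 = 1.521e+04.
Re > 4000 → turbulent; use the Moody-chart value f = 0.0276.
Total minor-loss coefficient ΣK = 4·1.5 + 4·0.13 + 3·0.33 = 7.51.
ΔP = [f·L/D + ΣK]·(ρV²/2) = [0.0276·6.71/0.0712 + 7.51]·(677·0.0527²/2) = [2.601 + 7.51]·0.9401 = 9.506 Pa.
Q = V·A = 0.0527·0.003982 = 0.0002098 m³/s.
Pumping power P = QΔP = 0.0002098·9.506 = 0.001995 W = 0.00199 W.

P ≈ 0.00199 W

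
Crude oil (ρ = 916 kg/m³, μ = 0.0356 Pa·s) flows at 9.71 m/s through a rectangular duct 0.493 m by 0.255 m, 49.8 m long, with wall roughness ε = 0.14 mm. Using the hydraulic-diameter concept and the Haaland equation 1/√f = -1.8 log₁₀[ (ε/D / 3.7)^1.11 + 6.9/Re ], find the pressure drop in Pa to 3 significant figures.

Hydraulic diameter D_h = 4A/P = 4·(0.493·0.255)/(2·(0.493+0.255)) = 0.5029/1.496 = 0.3361 m.
Re = ρVD_h/μ = 916·9.71·0.3361/0.0356 = 8.398e+04.
ε/D_h = 0.00014/0.3361 = 0.000416; Haaland gives 1/√f = -1.8 log₁₀[4.14e-05+8.22e-05] = 7.035, so f = 0.02021.
ΔP = f(L/D_h)(ρV²/2) = 0.02021·49.8/0.3361·4.318e+04 = 1.293e+05 Pa.

ΔP ≈ 129000 Pa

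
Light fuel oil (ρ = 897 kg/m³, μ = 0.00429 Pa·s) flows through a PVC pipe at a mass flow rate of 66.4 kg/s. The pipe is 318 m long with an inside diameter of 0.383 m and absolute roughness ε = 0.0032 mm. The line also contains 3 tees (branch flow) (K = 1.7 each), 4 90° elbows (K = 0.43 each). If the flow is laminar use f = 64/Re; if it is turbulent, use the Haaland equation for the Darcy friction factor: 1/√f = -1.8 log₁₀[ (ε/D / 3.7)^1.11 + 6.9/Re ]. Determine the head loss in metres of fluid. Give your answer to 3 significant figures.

A = πD²/4 = π(0.383)²/4 = 0.1152 m²; mean velocity V = ṁ/(ρA) = 66.4/(897 · 0.1152) = 0.6425 m/s.
Reynolds number Re = ρVD/μ = 897 · 0.6425 · 0.383 / 0.00429 = 5.145e+04.
Re > 4000 → turbulent. Relative roughness ε/D = 3.2e-06/0.383 = 8.36e-06. Haaland: 1/√f = -1.8 log₁₀[(8.36e-06/3.7)^1.11 + 6.9/5.145e+04] = -1.8 log₁₀[5.4e-07 + 0.000134] = 6.967, so f = 0.0206.
Total minor-loss coefficient ΣK = 3·1.7 + 4·0.43 = 6.82.
ΔP = [f·L/D + ΣK]·(ρV²/2) = [0.0206·318/0.383 + 6.82]·(897·0.6425²/2) = [17.1 + 6.82]·185.2 = 4430 Pa.
Head loss h_f = ΔP/(ρg) = 4430/(897·9.81) = 0.503 m.

h_f ≈ 0.503 m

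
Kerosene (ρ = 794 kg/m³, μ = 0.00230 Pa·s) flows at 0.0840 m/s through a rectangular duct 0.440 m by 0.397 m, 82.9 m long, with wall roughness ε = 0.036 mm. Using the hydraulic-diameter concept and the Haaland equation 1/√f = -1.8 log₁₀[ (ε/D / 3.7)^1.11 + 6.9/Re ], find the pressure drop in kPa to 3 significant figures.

Hydraulic diameter D_h = 4A/P = 4·(0.44·0.397)/(2·(0.44+0.397)) = 0.6987/1.674 = 0.4174 m.
Re = ρVD_h/μ = 794·0.084·0.4174/0.0023 = 1.21e+04.
ε/D_h = 3.6e-05/0.4174 = 8.62e-05; Haaland gives 1/√f = -1.8 log₁₀[7.21e-06+0.00057] = 5.83, so f = 0.02943.
ΔP = f(L/D_h)(ρV²/2) = 0.02943·82.9/0.4174·2.801 = 16.37 Pa.
ΔP = 0.0164 kPa.

ΔP ≈ 0.0164 kPa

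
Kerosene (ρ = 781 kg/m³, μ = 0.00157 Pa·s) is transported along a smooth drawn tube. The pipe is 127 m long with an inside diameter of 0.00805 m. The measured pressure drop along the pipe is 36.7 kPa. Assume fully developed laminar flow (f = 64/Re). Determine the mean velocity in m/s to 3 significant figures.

V ≈ 0.373 m/s

For laminar flow, f = 64/Re with Re = ρVD/μ, so Darcy-Weisbach reduces to ΔP = 32μLV/D². Solving for V: V = ΔP·D²/(32μL) = 3.67e+04·(0.00805)²/(32·0.00157·127) = 0.3727 m/s.
Check: Re = ρVD/μ = 781·0.3727·0.00805/0.00157 = 1493 < 2300, so the laminar assumption holds.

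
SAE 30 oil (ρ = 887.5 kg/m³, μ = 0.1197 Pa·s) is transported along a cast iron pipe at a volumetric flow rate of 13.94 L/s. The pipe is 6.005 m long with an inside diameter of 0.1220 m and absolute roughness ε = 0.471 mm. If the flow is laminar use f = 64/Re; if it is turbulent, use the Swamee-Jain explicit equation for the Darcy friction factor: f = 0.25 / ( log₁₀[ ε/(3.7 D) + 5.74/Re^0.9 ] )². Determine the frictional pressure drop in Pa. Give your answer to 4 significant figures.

ΔP ≈ 1843 Pa

Q = 13.94 L/s = 13.94/1000 = 0.01394 m³/s.
Cross-sectional area A = πD²/4 = π(0.122)²/4 = 0.01169 m²; mean velocity V = Q/A = 0.01394/0.01169 = 1.192 m/s.
Reynolds number Re = ρVD/μ = 887.5 · 1.192 · 0.122 / 0.12 = 1079.
Re < 2300 → laminar flow, so f = 64/Re = 64/1079 = 0.05933 (the turbulent correlation is not needed).
Darcy-Weisbach: ΔP = f(L/D)(ρV²/2) = 0.05933·(6.005/0.122)·(887.5·1.192²/2) = 0.05933·49.22·631 = 1843 Pa.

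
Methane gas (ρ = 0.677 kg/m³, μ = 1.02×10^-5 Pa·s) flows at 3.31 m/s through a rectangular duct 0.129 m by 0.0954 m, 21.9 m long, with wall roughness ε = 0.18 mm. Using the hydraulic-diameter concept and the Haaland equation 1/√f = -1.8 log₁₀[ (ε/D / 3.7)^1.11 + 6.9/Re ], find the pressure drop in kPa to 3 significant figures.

Hydraulic diameter D_h = 4A/P = 4·(0.129·0.0954)/(2·(0.129+0.0954)) = 0.04923/0.4488 = 0.1097 m.
Re = ρVD_h/μ = 0.677·3.31·0.1097/1.02e-05 = 2.41e+04.
ε/D_h = 0.00018/0.1097 = 0.00164; Haaland gives 1/√f = -1.8 log₁₀[0.00019+0.000286] = 5.98, so f = 0.02796.
ΔP = f(L/D_h)(ρV²/2) = 0.02796·21.9/0.1097·3.709 = 20.71 Pa.
ΔP = 0.0207 kPa.

ΔP ≈ 0.0207 kPa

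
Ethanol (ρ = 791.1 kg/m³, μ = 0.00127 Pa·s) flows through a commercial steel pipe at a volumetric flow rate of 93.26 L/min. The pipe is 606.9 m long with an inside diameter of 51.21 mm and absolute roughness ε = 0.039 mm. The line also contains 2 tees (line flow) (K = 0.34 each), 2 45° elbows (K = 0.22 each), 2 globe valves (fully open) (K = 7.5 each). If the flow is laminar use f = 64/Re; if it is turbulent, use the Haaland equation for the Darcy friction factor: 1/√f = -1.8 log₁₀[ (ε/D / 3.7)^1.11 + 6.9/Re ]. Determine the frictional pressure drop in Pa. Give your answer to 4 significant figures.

ΔP ≈ 73480 Pa

Q = 93.26 L/min = 93.26/60000 = 0.001554 m³/s.
Cross-sectional area A = πD²/4 = π(0.05121)²/4 = 0.00206 m²; mean velocity V = Q/A = 0.001554/0.00206 = 0.7546 m/s.
Reynolds number Re = ρVD/μ = 791.1 · 0.7546 · 0.05121 / 0.00127 = 2.407e+04.
Re > 4000 → turbulent. Relative roughness ε/D = 3.9e-05/0.05121 = 0.000762. Haaland: 1/√f = -1.8 log₁₀[(0.000762/3.7)^1.11 + 6.9/2.407e+04] = -1.8 log₁₀[8.09e-05 + 0.000287] = 6.182, so f = 0.02616.
Total minor-loss coefficient ΣK = 2·0.34 + 2·0.22 + 2·7.5 = 16.1.
ΔP = [f·L/D + ΣK]·(ρV²/2) = [0.02616·606.9/0.05121 + 16.1]·(791.1·0.7546²/2) = [310.1 + 16.1]·225.3 = 7.348e+04 Pa.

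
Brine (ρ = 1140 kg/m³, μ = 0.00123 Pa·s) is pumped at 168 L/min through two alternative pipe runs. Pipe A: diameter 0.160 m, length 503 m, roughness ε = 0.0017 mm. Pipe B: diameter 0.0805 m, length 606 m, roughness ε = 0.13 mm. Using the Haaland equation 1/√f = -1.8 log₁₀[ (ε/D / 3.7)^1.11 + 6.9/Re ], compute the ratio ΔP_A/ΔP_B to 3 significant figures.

ΔP_A/ΔP_B ≈ 0.0264

Pipe A: V = Q/A = 0.0028/0.02011 = 0.1393 m/s; Re = 2.065e+04; ε/D = 1.06e-05; Haaland → f = 0.02556; ΔP_A = f(L/D)(ρV²/2) = 888.1 Pa.
Pipe B: V = Q/A = 0.0028/0.00509 = 0.5501 m/s; Re = 4.105e+04; ε/D = 0.00161; Haaland → f = 0.02592; ΔP_B = f(L/D)(ρV²/2) = 3.367e+04 Pa.
ΔP_A/ΔP_B = 888.1/3.367e+04 = 0.0264.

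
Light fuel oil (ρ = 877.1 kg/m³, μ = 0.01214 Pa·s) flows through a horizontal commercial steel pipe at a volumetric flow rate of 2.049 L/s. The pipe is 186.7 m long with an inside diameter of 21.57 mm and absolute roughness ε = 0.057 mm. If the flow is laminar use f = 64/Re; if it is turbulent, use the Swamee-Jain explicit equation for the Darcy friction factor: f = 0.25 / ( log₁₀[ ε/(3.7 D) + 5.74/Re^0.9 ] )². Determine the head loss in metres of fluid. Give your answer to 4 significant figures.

Q = 2.049 L/s = 2.049/1000 = 0.002049 m³/s.
Cross-sectional area A = πD²/4 = π(0.02157)²/4 = 0.0003654 m²; mean velocity V = Q/A = 0.002049/0.0003654 = 5.607 m/s.
Reynolds number Re = ρVD/μ = 877.1 · 5.607 · 0.02157 / 0.0121 = 8738.
Re > 4000 → turbulent. Relative roughness ε/D = 5.7e-05/0.02157 = 0.00264. Swamee-Jain: f = 0.25/(log₁₀[0.00264/3.7 + 5.74/8738^0.9])² = 0.25/(log₁₀[0.000714 + 0.00163])² = 0.25/(-2.63)² = 0.03613.
Darcy-Weisbach: ΔP = f(L/D)(ρV²/2) = 0.03613·(186.7/0.02157)·(877.1·5.607²/2) = 0.03613·8656·1.379e+04 = 4.312e+06 Pa.
Head loss h_f = ΔP/(ρg) = 4.312e+06/(877.1·9.81) = 501.2 m.

h_f ≈ 501.2 m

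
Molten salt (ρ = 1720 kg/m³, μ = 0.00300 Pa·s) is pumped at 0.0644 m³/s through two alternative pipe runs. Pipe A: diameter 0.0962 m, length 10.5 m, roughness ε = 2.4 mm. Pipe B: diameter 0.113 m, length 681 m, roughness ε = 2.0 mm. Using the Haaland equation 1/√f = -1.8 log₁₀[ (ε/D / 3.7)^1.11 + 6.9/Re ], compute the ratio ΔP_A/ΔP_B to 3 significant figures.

ΔP_A/ΔP_B ≈ 0.0393

Pipe A: V = Q/A = 0.0644/0.007268 = 8.86 m/s; Re = 4.887e+05; ε/D = 0.0249; Haaland → f = 0.05321; ΔP_A = f(L/D)(ρV²/2) = 3.921e+05 Pa.
Pipe B: V = Q/A = 0.0644/0.01003 = 6.422 m/s; Re = 4.16e+05; ε/D = 0.0177; Haaland → f = 0.04663; ΔP_B = f(L/D)(ρV²/2) = 9.965e+06 Pa.
ΔP_A/ΔP_B = 3.921e+05/9.965e+06 = 0.0393.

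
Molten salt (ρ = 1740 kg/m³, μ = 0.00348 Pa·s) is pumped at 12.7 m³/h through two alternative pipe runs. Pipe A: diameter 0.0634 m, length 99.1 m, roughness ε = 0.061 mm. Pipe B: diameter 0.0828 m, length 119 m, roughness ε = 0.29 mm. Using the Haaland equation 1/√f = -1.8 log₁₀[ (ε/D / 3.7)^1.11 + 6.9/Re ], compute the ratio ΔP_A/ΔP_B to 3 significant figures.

ΔP_A/ΔP_B ≈ 2.54

Pipe A: V = Q/A = 0.003528/0.003157 = 1.117 m/s; Re = 3.542e+04; ε/D = 0.000962; Haaland → f = 0.02486; ΔP_A = f(L/D)(ρV²/2) = 4.222e+04 Pa.
Pipe B: V = Q/A = 0.003528/0.005385 = 0.6552 m/s; Re = 2.712e+04; ε/D = 0.0035; Haaland → f = 0.03094; ΔP_B = f(L/D)(ρV²/2) = 1.661e+04 Pa.
ΔP_A/ΔP_B = 4.222e+04/1.661e+04 = 2.54.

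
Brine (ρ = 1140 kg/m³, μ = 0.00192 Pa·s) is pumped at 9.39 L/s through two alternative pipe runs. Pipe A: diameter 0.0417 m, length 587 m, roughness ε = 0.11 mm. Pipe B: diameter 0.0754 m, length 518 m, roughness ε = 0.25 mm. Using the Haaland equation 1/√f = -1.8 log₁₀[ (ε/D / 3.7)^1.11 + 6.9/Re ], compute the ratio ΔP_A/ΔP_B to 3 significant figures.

Pipe A: V = Q/A = 0.00939/0.001366 = 6.875 m/s; Re = 1.702e+05; ε/D = 0.00264; Haaland → f = 0.02606; ΔP_A = f(L/D)(ρV²/2) = 9.884e+06 Pa.
Pipe B: V = Q/A = 0.00939/0.004465 = 2.103 m/s; Re = 9.415e+04; ε/D = 0.00332; Haaland → f = 0.02813; ΔP_B = f(L/D)(ρV²/2) = 4.872e+05 Pa.
ΔP_A/ΔP_B = 9.884e+06/4.872e+05 = 20.3.

ΔP_A/ΔP_B ≈ 20.3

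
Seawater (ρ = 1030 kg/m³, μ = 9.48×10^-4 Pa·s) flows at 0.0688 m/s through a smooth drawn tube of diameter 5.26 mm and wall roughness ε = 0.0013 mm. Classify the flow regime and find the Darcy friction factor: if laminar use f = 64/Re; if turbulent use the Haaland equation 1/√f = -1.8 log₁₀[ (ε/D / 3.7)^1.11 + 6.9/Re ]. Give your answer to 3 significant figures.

f ≈ 0.163

Re = ρVD/μ = 1030·0.0688·0.00526/0.000948 = 393.2.
Re < 2300 → laminar, so f = 64/Re = 0.1628 (roughness is irrelevant in laminar flow).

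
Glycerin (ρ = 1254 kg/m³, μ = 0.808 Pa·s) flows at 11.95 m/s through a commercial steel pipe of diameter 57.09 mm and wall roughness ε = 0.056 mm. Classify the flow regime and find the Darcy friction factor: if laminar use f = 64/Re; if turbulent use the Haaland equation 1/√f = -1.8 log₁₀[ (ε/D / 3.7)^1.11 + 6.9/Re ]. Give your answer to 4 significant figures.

f ≈ 0.06045

Re = ρVD/μ = 1254·11.95·0.05709/0.808 = 1059.
Re < 2300 → laminar, so f = 64/Re = 0.06045 (roughness is irrelevant in laminar flow).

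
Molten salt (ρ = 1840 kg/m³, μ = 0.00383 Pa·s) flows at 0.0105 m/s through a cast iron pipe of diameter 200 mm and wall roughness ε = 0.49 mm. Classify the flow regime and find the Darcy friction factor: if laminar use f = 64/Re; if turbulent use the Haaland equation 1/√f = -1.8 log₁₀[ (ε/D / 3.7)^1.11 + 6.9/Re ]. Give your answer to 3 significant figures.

f ≈ 0.0634

Re = ρVD/μ = 1840·0.0105·0.2/0.00383 = 1009.
Re < 2300 → laminar, so f = 64/Re = 0.06344 (roughness is irrelevant in laminar flow).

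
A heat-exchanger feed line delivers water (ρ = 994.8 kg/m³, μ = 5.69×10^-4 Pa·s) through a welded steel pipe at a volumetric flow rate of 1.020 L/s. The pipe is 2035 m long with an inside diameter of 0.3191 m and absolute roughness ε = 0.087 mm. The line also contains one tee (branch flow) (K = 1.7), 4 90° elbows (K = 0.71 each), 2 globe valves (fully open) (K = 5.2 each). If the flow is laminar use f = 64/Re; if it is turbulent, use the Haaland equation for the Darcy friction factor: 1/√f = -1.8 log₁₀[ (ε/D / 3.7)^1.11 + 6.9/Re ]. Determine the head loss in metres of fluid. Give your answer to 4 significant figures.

h_f ≈ 0.001935 m

Q = 1.020 L/s = 1.020/1000 = 0.00102 m³/s.
Cross-sectional area A = πD²/4 = π(0.3191)²/4 = 0.07997 m²; mean velocity V = Q/A = 0.00102/0.07997 = 0.01275 m/s.
Reynolds number Re = ρVD/μ = 994.8 · 0.01275 · 0.3191 / 0.000569 = 7116.
Re > 4000 → turbulent. Relative roughness ε/D = 8.7e-05/0.3191 = 0.000273. Haaland: 1/√f = -1.8 log₁₀[(0.000273/3.7)^1.11 + 6.9/7116] = -1.8 log₁₀[2.59e-05 + 0.00097] = 5.403, so f = 0.03425.
Total minor-loss coefficient ΣK = 1·1.7 + 4·0.71 + 2·5.2 = 14.9.
ΔP = [f·L/D + ΣK]·(ρV²/2) = [0.03425·2035/0.3191 + 14.9]·(994.8·0.01275²/2) = [218.4 + 14.9]·0.08091 = 18.88 Pa.
Head loss h_f = ΔP/(ρg) = 18.88/(994.8·9.81) = 0.001935 m.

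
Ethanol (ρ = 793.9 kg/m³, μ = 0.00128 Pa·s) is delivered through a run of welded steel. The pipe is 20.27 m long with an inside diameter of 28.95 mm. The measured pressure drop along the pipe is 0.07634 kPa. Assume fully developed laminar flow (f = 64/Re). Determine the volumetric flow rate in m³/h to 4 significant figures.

Q ≈ 0.1826 m³/h

For laminar flow, f = 64/Re with Re = ρVD/μ, so Darcy-Weisbach reduces to ΔP = 32μLV/D². Solving for V: V = ΔP·D²/(32μL) = 76.34·(0.02895)²/(32·0.00128·20.27) = 0.07706 m/s.
Check: Re = ρVD/μ = 793.9·0.07706·0.02895/0.00128 = 1384 < 2300, so the laminar assumption holds.
Q = V·A = 0.07706·(π/4·0.02895²) = 5.073e-05 m³/s = 0.1826 m³/h.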